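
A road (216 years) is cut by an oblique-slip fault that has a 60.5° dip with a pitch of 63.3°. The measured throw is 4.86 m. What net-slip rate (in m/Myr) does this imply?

dip-slip = throw / sin(dip) = 4.86 / sin(60.5°) = 5.584 m
net slip = dip-slip / sin(rake) = 5.584 / sin(63.3°) = 6.250 m
rate = 6.250 m / 216 years = 0.0289 m/yr = 28900 m/Myr

28900 m/Myr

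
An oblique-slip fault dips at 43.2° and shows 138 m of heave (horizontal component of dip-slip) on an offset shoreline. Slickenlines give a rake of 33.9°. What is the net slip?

339 m

dip-slip = heave / cos(dip) = 138 / cos(43.2°) = 189.3 m
net slip = dip-slip / sin(rake) = 189.3 / sin(33.9°) = 339 m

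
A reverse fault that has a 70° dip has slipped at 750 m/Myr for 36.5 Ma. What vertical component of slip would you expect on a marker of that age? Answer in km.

dip-slip = rate × time = 750 m/Myr × 36.5 Ma = 27380 m
throw = dip-slip × sin(dip) = 27380 × sin(70°) = 25700 m = 25.7 km

25.7 km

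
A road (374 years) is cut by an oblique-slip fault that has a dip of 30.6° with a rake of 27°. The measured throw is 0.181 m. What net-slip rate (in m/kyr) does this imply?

2.09 m/kyr

dip-slip = throw / sin(dip) = 0.181 / sin(30.6°) = 0.3556 m
net slip = dip-slip / sin(rake) = 0.3556 / sin(27°) = 0.7832 m
rate = 0.7832 m / 374 years = 0.00209 m/yr = 2.09 m/kyr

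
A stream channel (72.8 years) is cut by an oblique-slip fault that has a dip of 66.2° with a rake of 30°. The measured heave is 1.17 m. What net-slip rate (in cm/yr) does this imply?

7.97 cm/yr

dip-slip = heave / cos(dip) = 1.17 / cos(66.2°) = 2.899 m
net slip = dip-slip / sin(rake) = 2.899 / sin(30°) = 5.799 m
rate = 5.799 m / 72.8 years = 0.0797 m/yr = 7.97 cm/yr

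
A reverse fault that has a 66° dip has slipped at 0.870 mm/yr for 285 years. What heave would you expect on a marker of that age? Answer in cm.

10.1 cm

dip-slip = rate × time = 0.870 mm/yr × 285 years = 0.2480 m
heave = dip-slip × cos(dip) = 0.2480 × cos(66°) = 0.101 m = 10.1 cm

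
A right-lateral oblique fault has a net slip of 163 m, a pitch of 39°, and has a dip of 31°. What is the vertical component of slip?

dip-slip = net slip × sin(rake) = 163 m × sin(39°) = 102.6 m
throw = dip-slip × sin(dip) = 102.6 × sin(31°) = 52.8 m

52.8 m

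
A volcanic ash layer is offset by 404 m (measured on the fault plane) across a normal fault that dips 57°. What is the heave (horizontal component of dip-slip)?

heave = dip-slip × cos(dip) = 404 m × cos(57°) = 220 m

220 m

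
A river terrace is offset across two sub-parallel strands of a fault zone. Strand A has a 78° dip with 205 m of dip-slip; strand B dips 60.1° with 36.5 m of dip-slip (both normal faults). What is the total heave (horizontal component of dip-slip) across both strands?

heave_A = 205 × cos(78°) = 42.62 m
heave_B = 36.5 × cos(60.1°) = 18.19 m
total = 42.62 + 18.19 = 60.8 m

60.8 m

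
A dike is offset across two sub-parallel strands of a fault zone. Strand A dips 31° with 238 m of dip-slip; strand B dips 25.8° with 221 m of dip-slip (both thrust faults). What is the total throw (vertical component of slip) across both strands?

throw_A = 238 × sin(31°) = 122.6 m
throw_B = 221 × sin(25.8°) = 96.19 m
total = 122.6 + 96.19 = 219 m

219 m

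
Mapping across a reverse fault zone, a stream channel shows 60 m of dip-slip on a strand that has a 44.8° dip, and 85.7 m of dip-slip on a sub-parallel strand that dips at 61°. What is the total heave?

84.1 m

heave_A = 60 × cos(44.8°) = 42.57 m
heave_B = 85.7 × cos(61°) = 41.55 m
total = 42.57 + 41.55 = 84.1 m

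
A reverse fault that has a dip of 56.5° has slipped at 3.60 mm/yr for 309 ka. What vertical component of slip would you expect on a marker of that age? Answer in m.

928 m

dip-slip = rate × time = 3.60 mm/yr × 309 ka = 1112 m
throw = dip-slip × sin(dip) = 1112 × sin(56.5°) = 928 m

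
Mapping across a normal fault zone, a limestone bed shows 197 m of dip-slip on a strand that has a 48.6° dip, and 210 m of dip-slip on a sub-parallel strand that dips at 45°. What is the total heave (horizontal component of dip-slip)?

279 m

heave_A = 197 × cos(48.6°) = 130.3 m
heave_B = 210 × cos(45°) = 148.5 m
total = 130.3 + 148.5 = 279 m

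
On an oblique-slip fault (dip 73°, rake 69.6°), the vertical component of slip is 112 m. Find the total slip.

dip-slip = throw / sin(dip) = 112 / sin(73°) = 117.1 m
net slip = dip-slip / sin(rake) = 117.1 / sin(69.6°) = 125 m

125 m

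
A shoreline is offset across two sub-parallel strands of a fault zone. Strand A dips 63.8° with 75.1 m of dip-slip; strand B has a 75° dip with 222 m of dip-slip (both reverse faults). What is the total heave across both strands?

90.6 m

heave_A = 75.1 × cos(63.8°) = 33.16 m
heave_B = 222 × cos(75°) = 57.46 m
total = 33.16 + 57.46 = 90.6 m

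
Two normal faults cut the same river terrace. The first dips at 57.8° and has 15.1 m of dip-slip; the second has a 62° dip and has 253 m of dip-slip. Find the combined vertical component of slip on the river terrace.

throw_A = 15.1 × sin(57.8°) = 12.78 m
throw_B = 253 × sin(62°) = 223.4 m
total = 12.78 + 223.4 = 236 m

236 m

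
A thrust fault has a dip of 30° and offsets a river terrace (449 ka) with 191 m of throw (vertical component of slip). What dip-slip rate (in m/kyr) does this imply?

dip-slip = throw / sin(dip) = 191 m / sin(30°) = 382 m
rate = 382 m / 449 ka = 0.000851 m/yr = 0.851 m/kyr

0.851 m/kyr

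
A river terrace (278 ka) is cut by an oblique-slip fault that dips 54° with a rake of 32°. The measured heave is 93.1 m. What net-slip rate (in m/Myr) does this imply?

dip-slip = heave / cos(dip) = 93.1 / cos(54°) = 158.4 m
net slip = dip-slip / sin(rake) = 158.4 / sin(32°) = 298.9 m
rate = 298.9 m / 278 ka = 0.00108 m/yr = 1080 m/Myr

1080 m/Myr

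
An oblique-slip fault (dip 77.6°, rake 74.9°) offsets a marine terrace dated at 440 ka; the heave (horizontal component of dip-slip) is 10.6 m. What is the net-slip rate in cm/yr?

dip-slip = heave / cos(dip) = 10.6 / cos(77.6°) = 49.36 m
net slip = dip-slip / sin(rake) = 49.36 / sin(74.9°) = 51.13 m
rate = 51.13 m / 440 ka = 0.000116 m/yr = 0.0116 cm/yr

0.0116 cm/yr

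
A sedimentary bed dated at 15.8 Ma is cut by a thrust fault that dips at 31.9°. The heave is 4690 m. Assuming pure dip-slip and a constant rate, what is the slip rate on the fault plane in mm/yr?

0.350 mm/yr

dip-slip = heave / cos(dip) = 4690 m / cos(31.9°) = 5524 m
rate = 5524 m / 15.8 Ma = 0.000350 m/yr = 0.350 mm/yr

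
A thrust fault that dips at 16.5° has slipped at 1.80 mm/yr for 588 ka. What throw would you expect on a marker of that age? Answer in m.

301 m

dip-slip = rate × time = 1.80 mm/yr × 588 ka = 1058 m
throw = dip-slip × sin(dip) = 1058 × sin(16.5°) = 301 m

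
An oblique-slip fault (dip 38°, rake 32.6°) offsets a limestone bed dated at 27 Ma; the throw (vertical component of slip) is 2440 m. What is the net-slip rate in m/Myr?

272 m/Myr

dip-slip = throw / sin(dip) = 2440 / sin(38°) = 3963 m
net slip = dip-slip / sin(rake) = 3963 / sin(32.6°) = 7356 m
rate = 7356 m / 27 Ma = 0.000272 m/yr = 272 m/Myr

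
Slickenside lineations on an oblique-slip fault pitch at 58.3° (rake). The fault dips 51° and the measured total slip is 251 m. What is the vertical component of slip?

dip-slip = net slip × sin(rake) = 251 m × sin(58.3°) = 213.6 m
throw = dip-slip × sin(dip) = 213.6 × sin(51°) = 166 m

166 m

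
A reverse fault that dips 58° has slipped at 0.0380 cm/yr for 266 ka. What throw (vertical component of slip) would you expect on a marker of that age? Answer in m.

dip-slip = rate × time = 0.0380 cm/yr × 266 ka = 101.1 m
throw = dip-slip × sin(dip) = 101.1 × sin(58°) = 85.7 m

85.7 m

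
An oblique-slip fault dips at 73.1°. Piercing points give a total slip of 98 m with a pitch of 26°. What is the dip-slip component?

dip-slip = net slip × sin(rake) = 98 m × sin(26°) = 43 m

43 m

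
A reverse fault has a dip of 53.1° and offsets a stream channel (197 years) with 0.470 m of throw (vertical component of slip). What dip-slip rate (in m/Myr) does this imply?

2980 m/Myr

dip-slip = throw / sin(dip) = 0.470 m / sin(53.1°) = 0.5877 m
rate = 0.5877 m / 197 years = 0.00298 m/yr = 2980 m/Myr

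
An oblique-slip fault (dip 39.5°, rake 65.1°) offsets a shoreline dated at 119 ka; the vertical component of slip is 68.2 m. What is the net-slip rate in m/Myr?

993 m/Myr

dip-slip = throw / sin(dip) = 68.2 / sin(39.5°) = 107.2 m
net slip = dip-slip / sin(rake) = 107.2 / sin(65.1°) = 118.2 m
rate = 118.2 m / 119 ka = 0.000993 m/yr = 993 m/Myr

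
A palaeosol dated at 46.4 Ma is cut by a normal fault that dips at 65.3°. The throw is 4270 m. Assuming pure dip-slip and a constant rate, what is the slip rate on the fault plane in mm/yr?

0.101 mm/yr

dip-slip = throw / sin(dip) = 4270 m / sin(65.3°) = 4700 m
rate = 4700 m / 46.4 Ma = 0.000101 m/yr = 0.101 mm/yr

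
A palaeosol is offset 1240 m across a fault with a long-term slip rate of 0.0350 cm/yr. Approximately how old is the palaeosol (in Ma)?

age = offset / rate = 1240 m / (0.0350 cm/yr) = 3.54e+06 yr = 3.54 Ma

3.54 Ma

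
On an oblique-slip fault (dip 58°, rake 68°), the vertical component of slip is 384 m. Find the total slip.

488 m

dip-slip = throw / sin(dip) = 384 / sin(58°) = 452.8 m
net slip = dip-slip / sin(rake) = 452.8 / sin(68°) = 488 m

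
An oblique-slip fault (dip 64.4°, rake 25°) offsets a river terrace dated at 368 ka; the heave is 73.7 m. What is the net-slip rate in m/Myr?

dip-slip = heave / cos(dip) = 73.7 / cos(64.4°) = 170.6 m
net slip = dip-slip / sin(rake) = 170.6 / sin(25°) = 403.6 m
rate = 403.6 m / 368 ka = 0.00110 m/yr = 1100 m/Myr

1100 m/Myr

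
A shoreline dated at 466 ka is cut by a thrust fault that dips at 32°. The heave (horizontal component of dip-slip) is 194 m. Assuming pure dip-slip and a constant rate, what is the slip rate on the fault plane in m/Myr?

491 m/Myr

dip-slip = heave / cos(dip) = 194 m / cos(32°) = 228.8 m
rate = 228.8 m / 466 ka = 0.000491 m/yr = 491 m/Myr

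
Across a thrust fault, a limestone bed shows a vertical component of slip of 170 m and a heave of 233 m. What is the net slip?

288 m

net slip = √(throw² + heave²) = √(170² + 233²) = 288 m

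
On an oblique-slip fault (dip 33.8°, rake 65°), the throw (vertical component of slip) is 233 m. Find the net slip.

dip-slip = throw / sin(dip) = 233 / sin(33.8°) = 418.8 m
net slip = dip-slip / sin(rake) = 418.8 / sin(65°) = 462 m

462 m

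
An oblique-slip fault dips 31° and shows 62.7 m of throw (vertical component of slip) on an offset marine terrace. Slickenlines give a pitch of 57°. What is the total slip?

145 m

dip-slip = throw / sin(dip) = 62.7 / sin(31°) = 121.7 m
net slip = dip-slip / sin(rake) = 121.7 / sin(57°) = 145 m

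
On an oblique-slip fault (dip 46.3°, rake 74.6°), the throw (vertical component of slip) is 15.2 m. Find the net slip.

dip-slip = throw / sin(dip) = 15.2 / sin(46.3°) = 21.02 m
net slip = dip-slip / sin(rake) = 21.02 / sin(74.6°) = 21.8 m

21.8 m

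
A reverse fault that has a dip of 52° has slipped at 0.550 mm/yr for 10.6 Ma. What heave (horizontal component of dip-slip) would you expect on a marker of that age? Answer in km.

dip-slip = rate × time = 0.550 mm/yr × 10.6 Ma = 5830 m
heave = dip-slip × cos(dip) = 5830 × cos(52°) = 3590 m = 3.59 km

3.59 km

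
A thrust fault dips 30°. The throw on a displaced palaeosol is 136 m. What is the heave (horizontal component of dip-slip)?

236 m

heave = throw / tan(dip) = 136 / tan(30°) = 236 m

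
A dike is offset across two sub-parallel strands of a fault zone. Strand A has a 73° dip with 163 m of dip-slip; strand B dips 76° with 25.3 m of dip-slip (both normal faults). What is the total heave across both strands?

heave_A = 163 × cos(73°) = 47.66 m
heave_B = 25.3 × cos(76°) = 6.121 m
total = 47.66 + 6.121 = 53.8 m

53.8 m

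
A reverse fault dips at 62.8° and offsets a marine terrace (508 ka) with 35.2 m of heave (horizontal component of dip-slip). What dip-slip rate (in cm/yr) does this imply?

dip-slip = heave / cos(dip) = 35.2 m / cos(62.8°) = 77.01 m
rate = 77.01 m / 508 ka = 0.000152 m/yr = 0.0152 cm/yr

0.0152 cm/yr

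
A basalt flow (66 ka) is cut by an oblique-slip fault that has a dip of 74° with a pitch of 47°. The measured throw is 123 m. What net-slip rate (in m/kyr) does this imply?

dip-slip = throw / sin(dip) = 123 / sin(74°) = 128 m
net slip = dip-slip / sin(rake) = 128 / sin(47°) = 175 m
rate = 175 m / 66 ka = 0.00265 m/yr = 2.65 m/kyr

2.65 m/kyr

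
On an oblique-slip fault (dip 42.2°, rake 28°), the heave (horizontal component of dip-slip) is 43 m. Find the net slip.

124 m

dip-slip = heave / cos(dip) = 43 / cos(42.2°) = 58.04 m
net slip = dip-slip / sin(rake) = 58.04 / sin(28°) = 124 m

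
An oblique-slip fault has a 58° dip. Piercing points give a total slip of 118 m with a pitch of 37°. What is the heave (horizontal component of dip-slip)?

dip-slip = net slip × sin(rake) = 118 m × sin(37°) = 71.01 m
heave = dip-slip × cos(dip) = 71.01 × cos(58°) = 37.6 m

37.6 m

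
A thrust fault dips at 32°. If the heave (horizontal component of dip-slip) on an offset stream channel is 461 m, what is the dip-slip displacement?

544 m

dip-slip = heave / cos(dip) = 461 / cos(32°) = 544 m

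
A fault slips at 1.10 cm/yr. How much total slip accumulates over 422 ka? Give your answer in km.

slip = rate × time = 1.10 cm/yr × 422 ka = 4640 m = 4.64 km

4.64 km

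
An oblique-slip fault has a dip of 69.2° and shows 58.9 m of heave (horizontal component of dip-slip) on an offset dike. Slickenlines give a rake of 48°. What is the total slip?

dip-slip = heave / cos(dip) = 58.9 / cos(69.2°) = 165.9 m
net slip = dip-slip / sin(rake) = 165.9 / sin(48°) = 223 m

223 m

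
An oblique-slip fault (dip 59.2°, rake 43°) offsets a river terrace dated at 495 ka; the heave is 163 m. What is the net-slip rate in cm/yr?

0.0943 cm/yr

dip-slip = heave / cos(dip) = 163 / cos(59.2°) = 318.3 m
net slip = dip-slip / sin(rake) = 318.3 / sin(43°) = 466.8 m
rate = 466.8 m / 495 ka = 0.000943 m/yr = 0.0943 cm/yr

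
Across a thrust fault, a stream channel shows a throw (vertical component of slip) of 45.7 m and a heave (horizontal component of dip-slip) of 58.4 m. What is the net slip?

net slip = √(throw² + heave²) = √(45.7² + 58.4²) = 74.2 m

74.2 m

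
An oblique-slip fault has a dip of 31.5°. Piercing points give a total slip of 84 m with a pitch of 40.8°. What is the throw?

dip-slip = net slip × sin(rake) = 84 m × sin(40.8°) = 54.89 m
throw = dip-slip × sin(dip) = 54.89 × sin(31.5°) = 28.7 m

28.7 m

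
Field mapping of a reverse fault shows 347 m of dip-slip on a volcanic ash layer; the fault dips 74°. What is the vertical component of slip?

throw = dip-slip × sin(dip) = 347 m × sin(74°) = 334 m

334 m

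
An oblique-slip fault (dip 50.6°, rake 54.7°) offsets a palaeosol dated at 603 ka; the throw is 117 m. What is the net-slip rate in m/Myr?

dip-slip = throw / sin(dip) = 117 / sin(50.6°) = 151.4 m
net slip = dip-slip / sin(rake) = 151.4 / sin(54.7°) = 185.5 m
rate = 185.5 m / 603 ka = 0.000308 m/yr = 308 m/Myr

308 m/Myr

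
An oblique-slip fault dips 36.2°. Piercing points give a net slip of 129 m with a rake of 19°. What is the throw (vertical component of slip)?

dip-slip = net slip × sin(rake) = 129 m × sin(19°) = 42 m
throw = dip-slip × sin(dip) = 42 × sin(36.2°) = 24.8 m

24.8 m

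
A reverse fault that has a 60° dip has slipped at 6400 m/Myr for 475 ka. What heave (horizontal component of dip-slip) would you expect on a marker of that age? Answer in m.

dip-slip = rate × time = 6400 m/Myr × 475 ka = 3040 m
heave = dip-slip × cos(dip) = 3040 × cos(60°) = 1520 m

1520 m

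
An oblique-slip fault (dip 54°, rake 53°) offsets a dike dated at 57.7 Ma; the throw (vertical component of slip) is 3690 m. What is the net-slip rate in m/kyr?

0.0990 m/kyr

dip-slip = throw / sin(dip) = 3690 / sin(54°) = 4561 m
net slip = dip-slip / sin(rake) = 4561 / sin(53°) = 5711 m
rate = 5711 m / 57.7 Ma = 0.0000990 m/yr = 0.0990 m/kyr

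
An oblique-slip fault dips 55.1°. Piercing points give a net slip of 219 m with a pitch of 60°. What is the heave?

109 m

dip-slip = net slip × sin(rake) = 219 m × sin(60°) = 189.7 m
heave = dip-slip × cos(dip) = 189.7 × cos(55.1°) = 109 m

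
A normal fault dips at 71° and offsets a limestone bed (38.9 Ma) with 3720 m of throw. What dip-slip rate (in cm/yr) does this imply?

dip-slip = throw / sin(dip) = 3720 m / sin(71°) = 3934 m
rate = 3934 m / 38.9 Ma = 0.000101 m/yr = 0.0101 cm/yr

0.0101 cm/yr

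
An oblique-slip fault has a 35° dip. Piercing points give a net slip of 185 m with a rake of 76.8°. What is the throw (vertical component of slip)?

dip-slip = net slip × sin(rake) = 185 m × sin(76.8°) = 180.1 m
throw = dip-slip × sin(dip) = 180.1 × sin(35°) = 103 m

103 m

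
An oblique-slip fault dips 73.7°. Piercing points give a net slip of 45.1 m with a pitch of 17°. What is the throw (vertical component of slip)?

dip-slip = net slip × sin(rake) = 45.1 m × sin(17°) = 13.19 m
throw = dip-slip × sin(dip) = 13.19 × sin(73.7°) = 12.7 m

12.7 m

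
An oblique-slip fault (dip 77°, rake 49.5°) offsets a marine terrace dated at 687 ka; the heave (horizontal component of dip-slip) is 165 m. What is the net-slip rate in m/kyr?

dip-slip = heave / cos(dip) = 165 / cos(77°) = 733.5 m
net slip = dip-slip / sin(rake) = 733.5 / sin(49.5°) = 964.6 m
rate = 964.6 m / 687 ka = 0.00140 m/yr = 1.40 m/kyr

1.40 m/kyr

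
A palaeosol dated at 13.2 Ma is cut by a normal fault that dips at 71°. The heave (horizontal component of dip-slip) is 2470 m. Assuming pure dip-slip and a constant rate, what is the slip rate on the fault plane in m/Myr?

575 m/Myr

dip-slip = heave / cos(dip) = 2470 m / cos(71°) = 7587 m
rate = 7587 m / 13.2 Ma = 0.000575 m/yr = 575 m/Myr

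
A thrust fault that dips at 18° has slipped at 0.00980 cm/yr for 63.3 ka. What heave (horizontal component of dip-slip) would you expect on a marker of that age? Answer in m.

5.90 m

dip-slip = rate × time = 0.00980 cm/yr × 63.3 ka = 6.203 m
heave = dip-slip × cos(dip) = 6.203 × cos(18°) = 5.90 m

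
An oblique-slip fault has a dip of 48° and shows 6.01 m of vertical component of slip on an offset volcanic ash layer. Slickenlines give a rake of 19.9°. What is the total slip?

dip-slip = throw / sin(dip) = 6.01 / sin(48°) = 8.087 m
net slip = dip-slip / sin(rake) = 8.087 / sin(19.9°) = 23.8 m

23.8 m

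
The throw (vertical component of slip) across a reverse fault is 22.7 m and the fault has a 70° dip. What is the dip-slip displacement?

dip-slip = throw / sin(dip) = 22.7 / sin(70°) = 24.2 m

24.2 m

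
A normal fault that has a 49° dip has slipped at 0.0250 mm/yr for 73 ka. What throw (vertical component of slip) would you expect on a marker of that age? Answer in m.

1.38 m

dip-slip = rate × time = 0.0250 mm/yr × 73 ka = 1.825 m
throw = dip-slip × sin(dip) = 1.825 × sin(49°) = 1.38 m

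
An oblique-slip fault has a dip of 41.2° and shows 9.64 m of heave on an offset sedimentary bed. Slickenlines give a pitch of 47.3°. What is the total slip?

dip-slip = heave / cos(dip) = 9.64 / cos(41.2°) = 12.81 m
net slip = dip-slip / sin(rake) = 12.81 / sin(47.3°) = 17.4 m

17.4 m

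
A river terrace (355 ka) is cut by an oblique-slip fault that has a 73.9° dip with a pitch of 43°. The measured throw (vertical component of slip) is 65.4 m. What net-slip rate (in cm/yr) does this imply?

dip-slip = throw / sin(dip) = 65.4 / sin(73.9°) = 68.07 m
net slip = dip-slip / sin(rake) = 68.07 / sin(43°) = 99.81 m
rate = 99.81 m / 355 ka = 0.000281 m/yr = 0.0281 cm/yr

0.0281 cm/yr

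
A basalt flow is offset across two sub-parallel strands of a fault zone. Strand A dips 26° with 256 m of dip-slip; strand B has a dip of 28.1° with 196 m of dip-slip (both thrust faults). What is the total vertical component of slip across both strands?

throw_A = 256 × sin(26°) = 112.2 m
throw_B = 196 × sin(28.1°) = 92.32 m
total = 112.2 + 92.32 = 205 m

205 m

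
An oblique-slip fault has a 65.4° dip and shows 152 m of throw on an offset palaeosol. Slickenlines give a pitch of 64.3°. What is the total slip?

dip-slip = throw / sin(dip) = 152 / sin(65.4°) = 167.2 m
net slip = dip-slip / sin(rake) = 167.2 / sin(64.3°) = 186 m

186 m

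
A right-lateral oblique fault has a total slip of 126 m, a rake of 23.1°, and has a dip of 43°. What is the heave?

dip-slip = net slip × sin(rake) = 126 m × sin(23.1°) = 49.43 m
heave = dip-slip × cos(dip) = 49.43 × cos(43°) = 36.2 m

36.2 m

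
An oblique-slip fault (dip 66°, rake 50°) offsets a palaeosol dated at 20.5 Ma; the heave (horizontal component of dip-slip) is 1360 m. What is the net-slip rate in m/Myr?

213 m/Myr

dip-slip = heave / cos(dip) = 1360 / cos(66°) = 3344 m
net slip = dip-slip / sin(rake) = 3344 / sin(50°) = 4365 m
rate = 4365 m / 20.5 Ma = 0.000213 m/yr = 213 m/Myr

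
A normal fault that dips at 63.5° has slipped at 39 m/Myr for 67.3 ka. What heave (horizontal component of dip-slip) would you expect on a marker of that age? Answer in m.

dip-slip = rate × time = 39 m/Myr × 67.3 ka = 2.625 m
heave = dip-slip × cos(dip) = 2.625 × cos(63.5°) = 1.17 m

1.17 m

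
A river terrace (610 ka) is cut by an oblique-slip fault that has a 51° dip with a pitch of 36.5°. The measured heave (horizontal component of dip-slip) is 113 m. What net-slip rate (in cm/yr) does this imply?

0.0495 cm/yr

dip-slip = heave / cos(dip) = 113 / cos(51°) = 179.6 m
net slip = dip-slip / sin(rake) = 179.6 / sin(36.5°) = 301.9 m
rate = 301.9 m / 610 ka = 0.000495 m/yr = 0.0495 cm/yr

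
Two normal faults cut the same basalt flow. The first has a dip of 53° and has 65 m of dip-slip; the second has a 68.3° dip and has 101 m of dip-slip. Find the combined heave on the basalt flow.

heave_A = 65 × cos(53°) = 39.12 m
heave_B = 101 × cos(68.3°) = 37.34 m
total = 39.12 + 37.34 = 76.5 m

76.5 m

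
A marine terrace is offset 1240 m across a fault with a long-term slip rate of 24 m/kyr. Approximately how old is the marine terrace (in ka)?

51.7 ka

age = offset / rate = 1240 m / (24 m/kyr) = 51700 yr = 51.7 ka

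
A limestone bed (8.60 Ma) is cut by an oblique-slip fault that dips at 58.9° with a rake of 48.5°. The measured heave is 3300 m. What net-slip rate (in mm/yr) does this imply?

0.992 mm/yr

dip-slip = heave / cos(dip) = 3300 / cos(58.9°) = 6389 m
net slip = dip-slip / sin(rake) = 6389 / sin(48.5°) = 8530 m
rate = 8530 m / 8.60 Ma = 0.000992 m/yr = 0.992 mm/yr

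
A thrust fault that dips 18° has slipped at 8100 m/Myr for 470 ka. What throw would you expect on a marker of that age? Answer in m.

1180 m

dip-slip = rate × time = 8100 m/Myr × 470 ka = 3807 m
throw = dip-slip × sin(dip) = 3807 × sin(18°) = 1180 m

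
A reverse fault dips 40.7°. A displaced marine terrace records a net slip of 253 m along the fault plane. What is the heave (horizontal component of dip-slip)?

heave = dip-slip × cos(dip) = 253 m × cos(40.7°) = 192 m

192 m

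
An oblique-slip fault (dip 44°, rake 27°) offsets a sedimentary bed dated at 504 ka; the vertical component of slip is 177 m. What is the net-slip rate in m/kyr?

1.11 m/kyr

dip-slip = throw / sin(dip) = 177 / sin(44°) = 254.8 m
net slip = dip-slip / sin(rake) = 254.8 / sin(27°) = 561.2 m
rate = 561.2 m / 504 ka = 0.00111 m/yr = 1.11 m/kyr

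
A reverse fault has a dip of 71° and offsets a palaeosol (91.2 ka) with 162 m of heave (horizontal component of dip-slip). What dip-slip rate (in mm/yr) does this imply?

5.46 mm/yr

dip-slip = heave / cos(dip) = 162 m / cos(71°) = 497.6 m
rate = 497.6 m / 91.2 ka = 0.00546 m/yr = 5.46 mm/yr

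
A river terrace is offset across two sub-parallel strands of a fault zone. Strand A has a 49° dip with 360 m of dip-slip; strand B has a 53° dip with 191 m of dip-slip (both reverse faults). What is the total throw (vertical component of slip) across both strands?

424 m

throw_A = 360 × sin(49°) = 271.7 m
throw_B = 191 × sin(53°) = 152.5 m
total = 271.7 + 152.5 = 424 m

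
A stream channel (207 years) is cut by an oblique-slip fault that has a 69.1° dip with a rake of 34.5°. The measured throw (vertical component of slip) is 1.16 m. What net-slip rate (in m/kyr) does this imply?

dip-slip = throw / sin(dip) = 1.16 / sin(69.1°) = 1.242 m
net slip = dip-slip / sin(rake) = 1.242 / sin(34.5°) = 2.192 m
rate = 2.192 m / 207 years = 0.0106 m/yr = 10.6 m/kyr

10.6 m/kyr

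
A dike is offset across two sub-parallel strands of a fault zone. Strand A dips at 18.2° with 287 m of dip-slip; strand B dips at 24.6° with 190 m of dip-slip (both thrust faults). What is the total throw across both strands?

169 m

throw_A = 287 × sin(18.2°) = 89.64 m
throw_B = 190 × sin(24.6°) = 79.09 m
total = 89.64 + 79.09 = 169 m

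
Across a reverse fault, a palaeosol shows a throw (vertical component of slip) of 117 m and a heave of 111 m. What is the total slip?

net slip = √(throw² + heave²) = √(117² + 111²) = 161 m

161 m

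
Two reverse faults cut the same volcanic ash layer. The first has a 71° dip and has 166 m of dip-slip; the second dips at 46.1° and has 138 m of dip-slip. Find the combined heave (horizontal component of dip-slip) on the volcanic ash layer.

heave_A = 166 × cos(71°) = 54.04 m
heave_B = 138 × cos(46.1°) = 95.69 m
total = 54.04 + 95.69 = 150 m

150 m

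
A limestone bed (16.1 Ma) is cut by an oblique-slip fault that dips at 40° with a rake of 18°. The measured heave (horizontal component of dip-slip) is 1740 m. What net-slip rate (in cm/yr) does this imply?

0.0457 cm/yr

dip-slip = heave / cos(dip) = 1740 / cos(40°) = 2271 m
net slip = dip-slip / sin(rake) = 2271 / sin(18°) = 7350 m
rate = 7350 m / 16.1 Ma = 0.000457 m/yr = 0.0457 cm/yr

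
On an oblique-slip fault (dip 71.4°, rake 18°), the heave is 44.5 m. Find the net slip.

451 m

dip-slip = heave / cos(dip) = 44.5 / cos(71.4°) = 139.5 m
net slip = dip-slip / sin(rake) = 139.5 / sin(18°) = 451 m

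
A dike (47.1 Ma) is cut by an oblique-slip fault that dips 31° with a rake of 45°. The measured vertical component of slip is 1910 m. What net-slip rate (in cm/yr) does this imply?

0.0111 cm/yr

dip-slip = throw / sin(dip) = 1910 / sin(31°) = 3708 m
net slip = dip-slip / sin(rake) = 3708 / sin(45°) = 5245 m
rate = 5245 m / 47.1 Ma = 0.000111 m/yr = 0.0111 cm/yr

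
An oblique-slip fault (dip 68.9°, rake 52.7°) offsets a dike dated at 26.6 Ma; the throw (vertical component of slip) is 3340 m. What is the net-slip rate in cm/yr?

0.0169 cm/yr

dip-slip = throw / sin(dip) = 3340 / sin(68.9°) = 3580 m
net slip = dip-slip / sin(rake) = 3580 / sin(52.7°) = 4500 m
rate = 4500 m / 26.6 Ma = 0.000169 m/yr = 0.0169 cm/yr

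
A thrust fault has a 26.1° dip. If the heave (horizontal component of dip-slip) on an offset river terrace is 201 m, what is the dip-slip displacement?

dip-slip = heave / cos(dip) = 201 / cos(26.1°) = 224 m

224 m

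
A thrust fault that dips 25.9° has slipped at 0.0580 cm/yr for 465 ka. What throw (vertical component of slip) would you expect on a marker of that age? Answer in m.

118 m

dip-slip = rate × time = 0.0580 cm/yr × 465 ka = 269.7 m
throw = dip-slip × sin(dip) = 269.7 × sin(25.9°) = 118 m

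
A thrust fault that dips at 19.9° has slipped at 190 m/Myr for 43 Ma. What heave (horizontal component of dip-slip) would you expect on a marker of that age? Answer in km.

7.68 km

dip-slip = rate × time = 190 m/Myr × 43 Ma = 8170 m
heave = dip-slip × cos(dip) = 8170 × cos(19.9°) = 7680 m = 7.68 km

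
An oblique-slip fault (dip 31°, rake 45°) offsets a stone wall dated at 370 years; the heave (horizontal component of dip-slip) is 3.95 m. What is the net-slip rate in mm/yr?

17.6 mm/yr

dip-slip = heave / cos(dip) = 3.95 / cos(31°) = 4.608 m
net slip = dip-slip / sin(rake) = 4.608 / sin(45°) = 6.517 m
rate = 6.517 m / 370 years = 0.0176 m/yr = 17.6 mm/yr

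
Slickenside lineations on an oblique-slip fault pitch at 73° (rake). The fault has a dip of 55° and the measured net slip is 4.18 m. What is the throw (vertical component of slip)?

3.27 m

dip-slip = net slip × sin(rake) = 4.18 m × sin(73°) = 3.997 m
throw = dip-slip × sin(dip) = 3.997 × sin(55°) = 3.27 m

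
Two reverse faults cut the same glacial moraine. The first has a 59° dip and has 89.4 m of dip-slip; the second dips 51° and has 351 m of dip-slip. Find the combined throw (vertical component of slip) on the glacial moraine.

throw_A = 89.4 × sin(59°) = 76.63 m
throw_B = 351 × sin(51°) = 272.8 m
total = 76.63 + 272.8 = 349 m

349 m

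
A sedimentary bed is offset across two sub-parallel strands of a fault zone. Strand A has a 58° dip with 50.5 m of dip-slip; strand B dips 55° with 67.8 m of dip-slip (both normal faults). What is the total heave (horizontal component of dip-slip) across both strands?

heave_A = 50.5 × cos(58°) = 26.76 m
heave_B = 67.8 × cos(55°) = 38.89 m
total = 26.76 + 38.89 = 65.6 m

65.6 m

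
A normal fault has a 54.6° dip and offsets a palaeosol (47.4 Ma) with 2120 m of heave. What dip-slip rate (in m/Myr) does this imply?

77.2 m/Myr

dip-slip = heave / cos(dip) = 2120 m / cos(54.6°) = 3660 m
rate = 3660 m / 47.4 Ma = 0.0000772 m/yr = 77.2 m/Myr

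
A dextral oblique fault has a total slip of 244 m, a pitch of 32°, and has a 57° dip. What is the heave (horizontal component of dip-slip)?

dip-slip = net slip × sin(rake) = 244 m × sin(32°) = 129.3 m
heave = dip-slip × cos(dip) = 129.3 × cos(57°) = 70.4 m

70.4 m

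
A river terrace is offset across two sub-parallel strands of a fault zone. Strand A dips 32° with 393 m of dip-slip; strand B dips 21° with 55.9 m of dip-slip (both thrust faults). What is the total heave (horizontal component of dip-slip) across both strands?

heave_A = 393 × cos(32°) = 333.3 m
heave_B = 55.9 × cos(21°) = 52.19 m
total = 333.3 + 52.19 = 385 m

385 m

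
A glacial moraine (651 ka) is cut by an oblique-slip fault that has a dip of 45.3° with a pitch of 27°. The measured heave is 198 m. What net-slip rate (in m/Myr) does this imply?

952 m/Myr

dip-slip = heave / cos(dip) = 198 / cos(45.3°) = 281.5 m
net slip = dip-slip / sin(rake) = 281.5 / sin(27°) = 620 m
rate = 620 m / 651 ka = 0.000952 m/yr = 952 m/Myr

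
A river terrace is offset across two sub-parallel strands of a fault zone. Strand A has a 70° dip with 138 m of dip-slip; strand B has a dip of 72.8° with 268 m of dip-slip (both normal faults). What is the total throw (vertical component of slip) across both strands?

386 m

throw_A = 138 × sin(70°) = 129.7 m
throw_B = 268 × sin(72.8°) = 256 m
total = 129.7 + 256 = 386 m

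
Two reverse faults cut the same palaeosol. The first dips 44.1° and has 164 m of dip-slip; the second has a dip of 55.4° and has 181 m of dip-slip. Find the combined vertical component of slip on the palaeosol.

263 m

throw_A = 164 × sin(44.1°) = 114.1 m
throw_B = 181 × sin(55.4°) = 149 m
total = 114.1 + 149 = 263 m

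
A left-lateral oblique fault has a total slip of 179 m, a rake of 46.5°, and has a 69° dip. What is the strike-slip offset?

strike-slip = net slip × cos(rake) = 179 m × cos(46.5°) = 123 m

123 m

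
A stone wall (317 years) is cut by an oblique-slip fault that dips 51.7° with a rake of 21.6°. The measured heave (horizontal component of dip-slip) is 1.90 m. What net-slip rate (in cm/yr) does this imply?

dip-slip = heave / cos(dip) = 1.90 / cos(51.7°) = 3.066 m
net slip = dip-slip / sin(rake) = 3.066 / sin(21.6°) = 8.328 m
rate = 8.328 m / 317 years = 0.0263 m/yr = 2.63 cm/yr

2.63 cm/yr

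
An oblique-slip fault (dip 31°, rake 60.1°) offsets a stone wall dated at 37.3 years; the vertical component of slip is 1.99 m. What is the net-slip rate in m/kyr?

dip-slip = throw / sin(dip) = 1.99 / sin(31°) = 3.864 m
net slip = dip-slip / sin(rake) = 3.864 / sin(60.1°) = 4.457 m
rate = 4.457 m / 37.3 years = 0.119 m/yr = 119 m/kyr

119 m/kyr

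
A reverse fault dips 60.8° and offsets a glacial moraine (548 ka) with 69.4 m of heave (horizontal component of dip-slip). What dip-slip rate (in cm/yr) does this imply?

dip-slip = heave / cos(dip) = 69.4 m / cos(60.8°) = 142.3 m
rate = 142.3 m / 548 ka = 0.000260 m/yr = 0.0260 cm/yr

0.0260 cm/yr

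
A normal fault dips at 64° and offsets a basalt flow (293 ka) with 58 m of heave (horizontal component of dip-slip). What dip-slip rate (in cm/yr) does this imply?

0.0452 cm/yr

dip-slip = heave / cos(dip) = 58 m / cos(64°) = 132.3 m
rate = 132.3 m / 293 ka = 0.000452 m/yr = 0.0452 cm/yr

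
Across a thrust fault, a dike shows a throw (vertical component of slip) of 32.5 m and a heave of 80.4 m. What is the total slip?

net slip = √(throw² + heave²) = √(32.5² + 80.4²) = 86.7 m

86.7 m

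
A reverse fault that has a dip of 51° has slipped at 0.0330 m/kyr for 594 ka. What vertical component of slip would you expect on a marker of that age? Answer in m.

15.2 m

dip-slip = rate × time = 0.0330 m/kyr × 594 ka = 19.60 m
throw = dip-slip × sin(dip) = 19.60 × sin(51°) = 15.2 m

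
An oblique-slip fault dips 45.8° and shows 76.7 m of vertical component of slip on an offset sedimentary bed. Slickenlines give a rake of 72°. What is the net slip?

112 m

dip-slip = throw / sin(dip) = 76.7 / sin(45.8°) = 107 m
net slip = dip-slip / sin(rake) = 107 / sin(72°) = 112 m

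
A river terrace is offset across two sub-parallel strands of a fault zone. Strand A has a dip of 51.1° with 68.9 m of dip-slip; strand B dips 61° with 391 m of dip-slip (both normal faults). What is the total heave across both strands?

heave_A = 68.9 × cos(51.1°) = 43.27 m
heave_B = 391 × cos(61°) = 189.6 m
total = 43.27 + 189.6 = 233 m

233 m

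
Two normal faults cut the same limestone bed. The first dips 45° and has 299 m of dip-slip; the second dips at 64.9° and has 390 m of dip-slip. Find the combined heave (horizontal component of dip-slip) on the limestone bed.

377 m

heave_A = 299 × cos(45°) = 211.4 m
heave_B = 390 × cos(64.9°) = 165.4 m
total = 211.4 + 165.4 = 377 m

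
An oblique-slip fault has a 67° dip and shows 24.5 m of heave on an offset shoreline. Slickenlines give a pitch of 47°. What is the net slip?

85.7 m

dip-slip = heave / cos(dip) = 24.5 / cos(67°) = 62.70 m
net slip = dip-slip / sin(rake) = 62.70 / sin(47°) = 85.7 m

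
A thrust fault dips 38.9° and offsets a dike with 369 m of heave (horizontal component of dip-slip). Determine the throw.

298 m

throw = heave × tan(dip) = 369 × tan(38.9°) = 298 m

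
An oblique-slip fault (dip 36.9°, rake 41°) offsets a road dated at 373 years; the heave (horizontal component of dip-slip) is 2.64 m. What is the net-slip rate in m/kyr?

dip-slip = heave / cos(dip) = 2.64 / cos(36.9°) = 3.301 m
net slip = dip-slip / sin(rake) = 3.301 / sin(41°) = 5.032 m
rate = 5.032 m / 373 years = 0.0135 m/yr = 13.5 m/kyr

13.5 m/kyr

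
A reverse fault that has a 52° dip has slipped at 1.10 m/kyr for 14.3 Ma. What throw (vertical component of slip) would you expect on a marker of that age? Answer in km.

dip-slip = rate × time = 1.10 m/kyr × 14.3 Ma = 15730 m
throw = dip-slip × sin(dip) = 15730 × sin(52°) = 12400 m = 12.4 km

12.4 km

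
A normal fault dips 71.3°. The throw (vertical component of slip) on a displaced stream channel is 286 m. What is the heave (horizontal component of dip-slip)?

96.8 m

heave = throw / tan(dip) = 286 / tan(71.3°) = 96.8 m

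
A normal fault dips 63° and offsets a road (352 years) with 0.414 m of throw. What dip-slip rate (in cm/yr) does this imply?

0.132 cm/yr

dip-slip = throw / sin(dip) = 0.414 m / sin(63°) = 0.4646 m
rate = 0.4646 m / 352 years = 0.00132 m/yr = 0.132 cm/yr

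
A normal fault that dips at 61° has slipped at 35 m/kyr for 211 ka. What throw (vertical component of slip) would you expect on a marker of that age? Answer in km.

dip-slip = rate × time = 35 m/kyr × 211 ka = 7385 m
throw = dip-slip × sin(dip) = 7385 × sin(61°) = 6460 m = 6.46 km

6.46 km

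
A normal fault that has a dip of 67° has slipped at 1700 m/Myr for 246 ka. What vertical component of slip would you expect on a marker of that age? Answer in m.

385 m

dip-slip = rate × time = 1700 m/Myr × 246 ka = 418.2 m
throw = dip-slip × sin(dip) = 418.2 × sin(67°) = 385 m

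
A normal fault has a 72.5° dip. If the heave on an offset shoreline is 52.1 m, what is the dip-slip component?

dip-slip = heave / cos(dip) = 52.1 / cos(72.5°) = 173 m

173 m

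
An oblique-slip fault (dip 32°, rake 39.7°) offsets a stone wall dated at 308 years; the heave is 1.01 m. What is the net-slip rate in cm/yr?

0.605 cm/yr

dip-slip = heave / cos(dip) = 1.01 / cos(32°) = 1.191 m
net slip = dip-slip / sin(rake) = 1.191 / sin(39.7°) = 1.864 m
rate = 1.864 m / 308 years = 0.00605 m/yr = 0.605 cm/yr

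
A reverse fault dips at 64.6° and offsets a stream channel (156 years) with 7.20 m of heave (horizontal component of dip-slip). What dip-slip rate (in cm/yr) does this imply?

dip-slip = heave / cos(dip) = 7.20 m / cos(64.6°) = 16.79 m
rate = 16.79 m / 156 years = 0.108 m/yr = 10.8 cm/yr

10.8 cm/yr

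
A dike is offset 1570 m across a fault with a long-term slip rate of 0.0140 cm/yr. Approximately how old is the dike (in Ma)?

age = offset / rate = 1570 m / (0.0140 cm/yr) = 1.12e+07 yr = 11.2 Ma

11.2 Ma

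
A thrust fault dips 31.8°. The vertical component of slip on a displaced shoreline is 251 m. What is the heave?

heave = throw / tan(dip) = 251 / tan(31.8°) = 405 m

405 m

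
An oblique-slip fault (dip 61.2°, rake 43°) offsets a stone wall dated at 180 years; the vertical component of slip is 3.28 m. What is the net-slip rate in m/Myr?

dip-slip = throw / sin(dip) = 3.28 / sin(61.2°) = 3.743 m
net slip = dip-slip / sin(rake) = 3.743 / sin(43°) = 5.488 m
rate = 5.488 m / 180 years = 0.0305 m/yr = 30500 m/Myr

30500 m/Myr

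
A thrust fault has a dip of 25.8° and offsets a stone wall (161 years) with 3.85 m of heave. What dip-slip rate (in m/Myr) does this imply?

dip-slip = heave / cos(dip) = 3.85 m / cos(25.8°) = 4.276 m
rate = 4.276 m / 161 years = 0.0266 m/yr = 26600 m/Myr

26600 m/Myr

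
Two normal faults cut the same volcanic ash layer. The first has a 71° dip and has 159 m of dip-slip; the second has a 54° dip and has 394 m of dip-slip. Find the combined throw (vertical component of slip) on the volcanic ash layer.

469 m

throw_A = 159 × sin(71°) = 150.3 m
throw_B = 394 × sin(54°) = 318.8 m
total = 150.3 + 318.8 = 469 m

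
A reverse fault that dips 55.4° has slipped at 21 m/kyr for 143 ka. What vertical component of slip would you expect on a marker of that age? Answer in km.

2.47 km

dip-slip = rate × time = 21 m/kyr × 143 ka = 3003 m
throw = dip-slip × sin(dip) = 3003 × sin(55.4°) = 2470 m = 2.47 km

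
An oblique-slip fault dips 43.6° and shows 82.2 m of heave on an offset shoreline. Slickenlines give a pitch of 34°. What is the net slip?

dip-slip = heave / cos(dip) = 82.2 / cos(43.6°) = 113.5 m
net slip = dip-slip / sin(rake) = 113.5 / sin(34°) = 203 m

203 m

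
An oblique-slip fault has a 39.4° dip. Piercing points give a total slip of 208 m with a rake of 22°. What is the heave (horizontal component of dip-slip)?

dip-slip = net slip × sin(rake) = 208 m × sin(22°) = 77.92 m
heave = dip-slip × cos(dip) = 77.92 × cos(39.4°) = 60.2 m

60.2 m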